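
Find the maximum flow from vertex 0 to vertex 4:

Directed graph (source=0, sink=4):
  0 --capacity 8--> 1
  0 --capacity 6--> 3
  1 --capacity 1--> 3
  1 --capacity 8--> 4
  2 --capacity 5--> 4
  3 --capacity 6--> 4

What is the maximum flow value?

Computing max flow:
  Flow on (0->1): 8/8
  Flow on (0->3): 6/6
  Flow on (1->4): 8/8
  Flow on (3->4): 6/6
Maximum flow = 14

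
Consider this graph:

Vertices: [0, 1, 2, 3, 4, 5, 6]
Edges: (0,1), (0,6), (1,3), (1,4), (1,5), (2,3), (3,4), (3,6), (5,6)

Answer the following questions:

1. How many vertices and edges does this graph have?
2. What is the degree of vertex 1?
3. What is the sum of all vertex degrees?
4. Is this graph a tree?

Count: 7 vertices, 9 edges.
Vertex 1 has neighbors [0, 3, 4, 5], degree = 4.
Handshaking lemma: 2 * 9 = 18.
A tree on 7 vertices has 6 edges. This graph has 9 edges (3 extra). Not a tree.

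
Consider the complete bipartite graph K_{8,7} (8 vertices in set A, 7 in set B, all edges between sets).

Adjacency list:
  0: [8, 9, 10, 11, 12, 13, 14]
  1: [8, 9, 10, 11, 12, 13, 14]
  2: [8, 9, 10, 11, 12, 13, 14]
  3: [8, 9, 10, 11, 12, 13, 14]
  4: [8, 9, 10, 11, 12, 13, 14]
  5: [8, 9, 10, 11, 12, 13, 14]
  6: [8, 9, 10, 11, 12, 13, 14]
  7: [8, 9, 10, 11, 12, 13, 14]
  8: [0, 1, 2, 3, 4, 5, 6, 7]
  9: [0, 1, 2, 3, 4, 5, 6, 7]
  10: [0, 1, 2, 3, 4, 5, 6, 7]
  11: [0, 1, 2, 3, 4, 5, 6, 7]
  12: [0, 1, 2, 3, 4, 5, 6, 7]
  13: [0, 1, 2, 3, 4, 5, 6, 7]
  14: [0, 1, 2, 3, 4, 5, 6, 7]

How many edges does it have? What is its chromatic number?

K_{8,7} has 8 * 7 = 56 edges.
Bipartite graphs have chromatic number 2 (color each partition differently).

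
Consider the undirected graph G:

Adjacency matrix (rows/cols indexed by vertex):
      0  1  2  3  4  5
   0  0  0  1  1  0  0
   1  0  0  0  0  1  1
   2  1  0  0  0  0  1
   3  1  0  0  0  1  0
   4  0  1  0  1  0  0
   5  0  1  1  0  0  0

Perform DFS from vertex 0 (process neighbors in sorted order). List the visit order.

DFS from vertex 0 (neighbors processed in ascending order):
Visit order: 0, 2, 5, 1, 4, 3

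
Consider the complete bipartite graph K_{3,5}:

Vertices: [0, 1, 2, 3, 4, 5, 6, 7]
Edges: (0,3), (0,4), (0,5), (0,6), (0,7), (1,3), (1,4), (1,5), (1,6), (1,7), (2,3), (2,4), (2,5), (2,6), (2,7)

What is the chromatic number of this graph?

K_{3,5} is bipartite: vertices split into two independent sets of size 3 and 5.
Color one set 0, the other 1. No adjacent vertices share a color.
Chromatic number = 2.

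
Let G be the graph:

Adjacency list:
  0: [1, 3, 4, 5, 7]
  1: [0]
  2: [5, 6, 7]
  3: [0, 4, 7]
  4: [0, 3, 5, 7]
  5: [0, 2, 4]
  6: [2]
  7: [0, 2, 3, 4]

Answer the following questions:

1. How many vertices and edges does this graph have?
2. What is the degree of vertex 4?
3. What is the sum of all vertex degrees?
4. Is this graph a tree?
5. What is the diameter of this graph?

Count: 8 vertices, 12 edges.
Vertex 4 has neighbors [0, 3, 5, 7], degree = 4.
Handshaking lemma: 2 * 12 = 24.
A tree on 8 vertices has 7 edges. This graph has 12 edges (5 extra). Not a tree.
Diameter (longest shortest path) = 4.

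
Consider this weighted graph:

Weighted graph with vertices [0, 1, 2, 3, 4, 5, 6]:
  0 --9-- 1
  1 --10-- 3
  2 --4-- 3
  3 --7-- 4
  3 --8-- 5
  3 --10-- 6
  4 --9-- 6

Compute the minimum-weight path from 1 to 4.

Using Dijkstra's algorithm from vertex 1:
Shortest path: 1 -> 3 -> 4
Total weight: 10 + 7 = 17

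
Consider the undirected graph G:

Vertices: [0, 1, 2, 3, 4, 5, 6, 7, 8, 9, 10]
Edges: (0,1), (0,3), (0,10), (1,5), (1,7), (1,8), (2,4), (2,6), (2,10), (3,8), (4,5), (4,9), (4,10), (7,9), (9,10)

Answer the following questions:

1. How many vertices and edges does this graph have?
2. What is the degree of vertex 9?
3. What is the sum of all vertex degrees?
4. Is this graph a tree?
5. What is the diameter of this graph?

Count: 11 vertices, 15 edges.
Vertex 9 has neighbors [4, 7, 10], degree = 3.
Handshaking lemma: 2 * 15 = 30.
A tree on 11 vertices has 10 edges. This graph has 15 edges (5 extra). Not a tree.
Diameter (longest shortest path) = 5.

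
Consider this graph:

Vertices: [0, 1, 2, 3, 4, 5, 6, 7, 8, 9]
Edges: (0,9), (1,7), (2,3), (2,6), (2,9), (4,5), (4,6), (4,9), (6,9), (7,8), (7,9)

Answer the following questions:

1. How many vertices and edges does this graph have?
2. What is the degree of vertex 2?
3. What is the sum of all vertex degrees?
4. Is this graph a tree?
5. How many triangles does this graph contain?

Count: 10 vertices, 11 edges.
Vertex 2 has neighbors [3, 6, 9], degree = 3.
Handshaking lemma: 2 * 11 = 22.
A tree on 10 vertices has 9 edges. This graph has 11 edges (2 extra). Not a tree.
Number of triangles = 2.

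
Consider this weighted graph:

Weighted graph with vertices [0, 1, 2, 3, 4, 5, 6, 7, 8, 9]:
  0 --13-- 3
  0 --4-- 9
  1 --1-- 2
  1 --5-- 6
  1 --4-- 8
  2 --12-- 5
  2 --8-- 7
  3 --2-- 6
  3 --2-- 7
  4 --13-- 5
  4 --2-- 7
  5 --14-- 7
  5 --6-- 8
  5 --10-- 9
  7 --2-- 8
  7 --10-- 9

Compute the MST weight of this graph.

Applying Kruskal's algorithm (sort edges by weight, add if no cycle):
  Add (1,2) w=1
  Add (3,7) w=2
  Add (3,6) w=2
  Add (4,7) w=2
  Add (7,8) w=2
  Add (0,9) w=4
  Add (1,8) w=4
  Skip (1,6) w=5 (creates cycle)
  Add (5,8) w=6
  Skip (2,7) w=8 (creates cycle)
  Add (5,9) w=10
  Skip (7,9) w=10 (creates cycle)
  Skip (2,5) w=12 (creates cycle)
  Skip (0,3) w=13 (creates cycle)
  Skip (4,5) w=13 (creates cycle)
  Skip (5,7) w=14 (creates cycle)
MST weight = 33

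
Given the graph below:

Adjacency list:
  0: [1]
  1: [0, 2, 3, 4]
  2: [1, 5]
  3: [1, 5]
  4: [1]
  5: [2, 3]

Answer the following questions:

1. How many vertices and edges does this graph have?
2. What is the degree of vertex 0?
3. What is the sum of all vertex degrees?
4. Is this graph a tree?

Count: 6 vertices, 6 edges.
Vertex 0 has neighbors [1], degree = 1.
Handshaking lemma: 2 * 6 = 12.
A tree on 6 vertices has 5 edges. This graph has 6 edges (1 extra). Not a tree.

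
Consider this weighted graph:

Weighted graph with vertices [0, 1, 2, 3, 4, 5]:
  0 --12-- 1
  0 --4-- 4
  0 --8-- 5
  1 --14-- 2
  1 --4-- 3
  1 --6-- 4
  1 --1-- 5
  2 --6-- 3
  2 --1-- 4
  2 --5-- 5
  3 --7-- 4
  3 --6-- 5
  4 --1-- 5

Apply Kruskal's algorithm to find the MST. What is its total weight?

Applying Kruskal's algorithm (sort edges by weight, add if no cycle):
  Add (1,5) w=1
  Add (2,4) w=1
  Add (4,5) w=1
  Add (0,4) w=4
  Add (1,3) w=4
  Skip (2,5) w=5 (creates cycle)
  Skip (1,4) w=6 (creates cycle)
  Skip (2,3) w=6 (creates cycle)
  Skip (3,5) w=6 (creates cycle)
  Skip (3,4) w=7 (creates cycle)
  Skip (0,5) w=8 (creates cycle)
  Skip (0,1) w=12 (creates cycle)
  Skip (1,2) w=14 (creates cycle)
MST weight = 11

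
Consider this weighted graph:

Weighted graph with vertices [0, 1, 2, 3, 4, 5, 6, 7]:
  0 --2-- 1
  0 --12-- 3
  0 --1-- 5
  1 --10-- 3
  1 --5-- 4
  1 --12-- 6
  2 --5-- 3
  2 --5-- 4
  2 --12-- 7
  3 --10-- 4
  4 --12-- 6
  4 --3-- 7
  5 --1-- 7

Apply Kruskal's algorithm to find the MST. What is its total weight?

Applying Kruskal's algorithm (sort edges by weight, add if no cycle):
  Add (0,5) w=1
  Add (5,7) w=1
  Add (0,1) w=2
  Add (4,7) w=3
  Skip (1,4) w=5 (creates cycle)
  Add (2,4) w=5
  Add (2,3) w=5
  Skip (1,3) w=10 (creates cycle)
  Skip (3,4) w=10 (creates cycle)
  Skip (0,3) w=12 (creates cycle)
  Add (1,6) w=12
  Skip (2,7) w=12 (creates cycle)
  Skip (4,6) w=12 (creates cycle)
MST weight = 29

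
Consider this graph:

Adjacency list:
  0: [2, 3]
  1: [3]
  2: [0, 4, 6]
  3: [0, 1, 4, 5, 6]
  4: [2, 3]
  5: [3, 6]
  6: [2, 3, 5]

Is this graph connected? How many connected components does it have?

Checking connectivity: the graph has 1 connected component(s).
All vertices are reachable from each other. The graph IS connected.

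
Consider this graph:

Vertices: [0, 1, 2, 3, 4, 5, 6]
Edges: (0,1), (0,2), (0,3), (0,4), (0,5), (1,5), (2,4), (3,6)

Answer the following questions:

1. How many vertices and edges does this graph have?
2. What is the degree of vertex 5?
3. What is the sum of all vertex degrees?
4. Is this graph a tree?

Count: 7 vertices, 8 edges.
Vertex 5 has neighbors [0, 1], degree = 2.
Handshaking lemma: 2 * 8 = 16.
A tree on 7 vertices has 6 edges. This graph has 8 edges (2 extra). Not a tree.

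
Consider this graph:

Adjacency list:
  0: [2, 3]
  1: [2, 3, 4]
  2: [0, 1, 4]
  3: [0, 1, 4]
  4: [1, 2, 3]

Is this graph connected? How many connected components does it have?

Checking connectivity: the graph has 1 connected component(s).
All vertices are reachable from each other. The graph IS connected.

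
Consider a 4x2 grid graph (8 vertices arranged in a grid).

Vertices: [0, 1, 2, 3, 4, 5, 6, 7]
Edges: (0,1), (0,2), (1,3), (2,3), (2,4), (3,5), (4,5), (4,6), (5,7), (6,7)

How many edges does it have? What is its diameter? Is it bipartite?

A 4x2 grid has 6 vertical edges and 4 horizontal edges.
Total edges = 6 + 4 = 10.
Diameter = (4-1) + (2-1) = 4 (corner to opposite corner).
Grid graphs are bipartite (checkerboard coloring).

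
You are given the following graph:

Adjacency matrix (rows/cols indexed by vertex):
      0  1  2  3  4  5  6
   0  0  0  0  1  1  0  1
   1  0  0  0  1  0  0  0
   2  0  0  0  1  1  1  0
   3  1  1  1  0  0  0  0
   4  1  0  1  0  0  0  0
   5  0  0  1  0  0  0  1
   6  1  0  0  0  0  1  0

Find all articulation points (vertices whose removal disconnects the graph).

An articulation point is a vertex whose removal disconnects the graph.
Articulation points: [3]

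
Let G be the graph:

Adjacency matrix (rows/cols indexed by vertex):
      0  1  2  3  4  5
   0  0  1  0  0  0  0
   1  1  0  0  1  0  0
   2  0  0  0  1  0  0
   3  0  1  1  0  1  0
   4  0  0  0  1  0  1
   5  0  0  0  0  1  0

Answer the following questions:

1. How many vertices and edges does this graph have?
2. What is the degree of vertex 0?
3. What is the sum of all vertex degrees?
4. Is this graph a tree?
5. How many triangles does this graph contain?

Count: 6 vertices, 5 edges.
Vertex 0 has neighbors [1], degree = 1.
Handshaking lemma: 2 * 5 = 10.
A graph is a tree iff it is connected and has exactly n-1 edges. This graph is connected (all 6 vertices in one component) and has 6-1 = 5 edges. It is a tree.
Number of triangles = 0.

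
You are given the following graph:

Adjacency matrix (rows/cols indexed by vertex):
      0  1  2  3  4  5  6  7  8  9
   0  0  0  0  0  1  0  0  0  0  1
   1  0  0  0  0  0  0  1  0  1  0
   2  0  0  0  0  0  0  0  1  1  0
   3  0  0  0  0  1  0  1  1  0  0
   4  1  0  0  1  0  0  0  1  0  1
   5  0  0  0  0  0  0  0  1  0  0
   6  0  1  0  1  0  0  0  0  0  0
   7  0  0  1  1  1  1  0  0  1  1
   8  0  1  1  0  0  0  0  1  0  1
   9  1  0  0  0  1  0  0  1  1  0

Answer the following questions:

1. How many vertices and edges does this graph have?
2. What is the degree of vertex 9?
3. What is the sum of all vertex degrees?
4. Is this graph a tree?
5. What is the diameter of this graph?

Count: 10 vertices, 15 edges.
Vertex 9 has neighbors [0, 4, 7, 8], degree = 4.
Handshaking lemma: 2 * 15 = 30.
A tree on 10 vertices has 9 edges. This graph has 15 edges (6 extra). Not a tree.
Diameter (longest shortest path) = 3.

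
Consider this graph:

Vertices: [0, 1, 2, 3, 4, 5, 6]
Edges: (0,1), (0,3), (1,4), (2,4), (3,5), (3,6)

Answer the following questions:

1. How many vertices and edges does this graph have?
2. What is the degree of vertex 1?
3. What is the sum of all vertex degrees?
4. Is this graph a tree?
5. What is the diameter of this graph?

Count: 7 vertices, 6 edges.
Vertex 1 has neighbors [0, 4], degree = 2.
Handshaking lemma: 2 * 6 = 12.
A graph is a tree iff it is connected and has exactly n-1 edges. This graph is connected (all 7 vertices in one component) and has 7-1 = 6 edges. It is a tree.
Diameter (longest shortest path) = 5.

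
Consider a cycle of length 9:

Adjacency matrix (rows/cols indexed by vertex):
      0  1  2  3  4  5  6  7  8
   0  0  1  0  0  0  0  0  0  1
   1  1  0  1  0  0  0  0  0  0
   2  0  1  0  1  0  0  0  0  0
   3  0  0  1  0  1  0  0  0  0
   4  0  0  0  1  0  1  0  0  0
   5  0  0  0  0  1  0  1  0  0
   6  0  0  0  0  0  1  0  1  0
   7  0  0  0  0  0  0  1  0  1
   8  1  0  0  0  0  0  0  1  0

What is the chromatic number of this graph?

This is an odd cycle (C_9). Odd cycles are not bipartite (any 2-coloring forces two adjacent vertices to match), and 3 colors suffice.
Chromatic number = 3.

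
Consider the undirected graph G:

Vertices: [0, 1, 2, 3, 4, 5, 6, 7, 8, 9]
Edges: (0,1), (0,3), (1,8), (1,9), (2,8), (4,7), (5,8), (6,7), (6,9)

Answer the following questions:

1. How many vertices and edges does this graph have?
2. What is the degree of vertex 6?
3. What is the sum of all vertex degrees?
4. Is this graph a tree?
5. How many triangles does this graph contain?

Count: 10 vertices, 9 edges.
Vertex 6 has neighbors [7, 9], degree = 2.
Handshaking lemma: 2 * 9 = 18.
A graph is a tree iff it is connected and has exactly n-1 edges. This graph is connected (all 10 vertices in one component) and has 10-1 = 9 edges. It is a tree.
Number of triangles = 0.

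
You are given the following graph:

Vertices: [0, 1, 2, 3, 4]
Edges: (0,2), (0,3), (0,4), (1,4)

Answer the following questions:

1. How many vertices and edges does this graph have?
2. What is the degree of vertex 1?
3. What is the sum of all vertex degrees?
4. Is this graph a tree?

Count: 5 vertices, 4 edges.
Vertex 1 has neighbors [4], degree = 1.
Handshaking lemma: 2 * 4 = 8.
A graph is a tree iff it is connected and has exactly n-1 edges. This graph is connected (all 5 vertices in one component) and has 5-1 = 4 edges. It is a tree.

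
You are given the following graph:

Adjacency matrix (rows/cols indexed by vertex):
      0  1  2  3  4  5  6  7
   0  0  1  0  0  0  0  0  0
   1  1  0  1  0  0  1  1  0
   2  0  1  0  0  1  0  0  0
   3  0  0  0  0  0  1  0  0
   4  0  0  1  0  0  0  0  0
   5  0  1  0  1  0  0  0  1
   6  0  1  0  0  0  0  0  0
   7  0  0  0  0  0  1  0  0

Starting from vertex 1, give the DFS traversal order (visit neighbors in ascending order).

DFS from vertex 1 (neighbors processed in ascending order):
Visit order: 1, 0, 2, 4, 5, 3, 7, 6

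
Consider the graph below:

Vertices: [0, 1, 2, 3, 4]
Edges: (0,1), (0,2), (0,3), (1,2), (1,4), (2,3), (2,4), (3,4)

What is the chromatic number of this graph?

The graph has a maximum clique of size 3 (lower bound on chromatic number).
A valid 3-coloring: {0: 1, 1: 2, 2: 0, 3: 2, 4: 1}.
Chromatic number = 3.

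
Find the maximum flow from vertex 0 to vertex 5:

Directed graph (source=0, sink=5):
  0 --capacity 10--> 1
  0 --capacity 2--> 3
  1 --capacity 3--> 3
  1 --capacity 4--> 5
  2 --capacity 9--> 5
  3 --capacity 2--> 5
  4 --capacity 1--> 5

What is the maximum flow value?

Computing max flow:
  Flow on (0->1): 6/10
  Flow on (1->3): 2/3
  Flow on (1->5): 4/4
  Flow on (3->5): 2/2
Maximum flow = 6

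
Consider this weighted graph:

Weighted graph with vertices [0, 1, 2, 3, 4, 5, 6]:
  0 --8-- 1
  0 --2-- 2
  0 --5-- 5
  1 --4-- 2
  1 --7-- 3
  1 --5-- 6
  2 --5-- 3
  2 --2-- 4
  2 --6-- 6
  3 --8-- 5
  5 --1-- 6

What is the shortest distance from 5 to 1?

Using Dijkstra's algorithm from vertex 5:
Shortest path: 5 -> 6 -> 1
Total weight: 1 + 5 = 6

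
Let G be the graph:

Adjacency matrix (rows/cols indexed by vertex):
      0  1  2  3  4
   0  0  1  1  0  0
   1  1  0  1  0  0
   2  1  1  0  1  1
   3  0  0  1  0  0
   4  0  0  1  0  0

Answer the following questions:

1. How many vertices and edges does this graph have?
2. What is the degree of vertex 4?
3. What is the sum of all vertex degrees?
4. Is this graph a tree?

Count: 5 vertices, 5 edges.
Vertex 4 has neighbors [2], degree = 1.
Handshaking lemma: 2 * 5 = 10.
A tree on 5 vertices has 4 edges. This graph has 5 edges (1 extra). Not a tree.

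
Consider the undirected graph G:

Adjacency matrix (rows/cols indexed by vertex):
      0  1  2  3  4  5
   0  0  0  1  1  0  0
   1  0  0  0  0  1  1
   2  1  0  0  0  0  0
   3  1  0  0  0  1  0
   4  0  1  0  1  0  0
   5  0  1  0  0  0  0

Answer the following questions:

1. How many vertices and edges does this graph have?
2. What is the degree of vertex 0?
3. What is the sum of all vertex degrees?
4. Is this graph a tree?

Count: 6 vertices, 5 edges.
Vertex 0 has neighbors [2, 3], degree = 2.
Handshaking lemma: 2 * 5 = 10.
A graph is a tree iff it is connected and has exactly n-1 edges. This graph is connected (all 6 vertices in one component) and has 6-1 = 5 edges. It is a tree.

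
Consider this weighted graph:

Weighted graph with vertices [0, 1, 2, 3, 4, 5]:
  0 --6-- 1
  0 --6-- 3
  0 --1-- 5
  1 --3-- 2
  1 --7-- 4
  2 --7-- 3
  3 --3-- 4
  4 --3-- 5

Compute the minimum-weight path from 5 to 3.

Using Dijkstra's algorithm from vertex 5:
Shortest path: 5 -> 4 -> 3
Total weight: 3 + 3 = 6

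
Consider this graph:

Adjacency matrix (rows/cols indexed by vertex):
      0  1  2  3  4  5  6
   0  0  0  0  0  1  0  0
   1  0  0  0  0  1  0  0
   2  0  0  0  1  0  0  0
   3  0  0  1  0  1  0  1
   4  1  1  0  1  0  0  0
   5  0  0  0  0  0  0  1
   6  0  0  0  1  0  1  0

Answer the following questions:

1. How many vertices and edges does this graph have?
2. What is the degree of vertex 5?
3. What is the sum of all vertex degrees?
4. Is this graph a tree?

Count: 7 vertices, 6 edges.
Vertex 5 has neighbors [6], degree = 1.
Handshaking lemma: 2 * 6 = 12.
A graph is a tree iff it is connected and has exactly n-1 edges. This graph is connected (all 7 vertices in one component) and has 7-1 = 6 edges. It is a tree.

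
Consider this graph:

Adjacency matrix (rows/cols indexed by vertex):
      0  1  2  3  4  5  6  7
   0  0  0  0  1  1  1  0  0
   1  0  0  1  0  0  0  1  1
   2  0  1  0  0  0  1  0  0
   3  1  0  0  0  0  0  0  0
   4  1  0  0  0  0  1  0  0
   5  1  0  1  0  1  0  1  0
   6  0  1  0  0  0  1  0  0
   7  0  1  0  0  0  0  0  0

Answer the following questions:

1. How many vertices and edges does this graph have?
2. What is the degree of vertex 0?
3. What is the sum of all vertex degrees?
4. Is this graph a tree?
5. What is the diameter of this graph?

Count: 8 vertices, 9 edges.
Vertex 0 has neighbors [3, 4, 5], degree = 3.
Handshaking lemma: 2 * 9 = 18.
A tree on 8 vertices has 7 edges. This graph has 9 edges (2 extra). Not a tree.
Diameter (longest shortest path) = 5.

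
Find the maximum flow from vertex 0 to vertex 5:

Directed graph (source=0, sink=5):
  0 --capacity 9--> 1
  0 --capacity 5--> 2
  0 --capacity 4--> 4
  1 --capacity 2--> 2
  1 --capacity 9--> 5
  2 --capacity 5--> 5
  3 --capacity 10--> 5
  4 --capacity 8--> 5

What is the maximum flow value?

Computing max flow:
  Flow on (0->1): 9/9
  Flow on (0->2): 5/5
  Flow on (0->4): 4/4
  Flow on (1->5): 9/9
  Flow on (2->5): 5/5
  Flow on (4->5): 4/8
Maximum flow = 18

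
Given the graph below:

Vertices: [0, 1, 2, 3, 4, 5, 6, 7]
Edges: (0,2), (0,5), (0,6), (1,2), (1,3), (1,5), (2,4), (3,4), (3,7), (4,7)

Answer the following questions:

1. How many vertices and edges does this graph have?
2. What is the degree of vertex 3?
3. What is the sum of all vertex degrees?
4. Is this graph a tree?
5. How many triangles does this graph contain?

Count: 8 vertices, 10 edges.
Vertex 3 has neighbors [1, 4, 7], degree = 3.
Handshaking lemma: 2 * 10 = 20.
A tree on 8 vertices has 7 edges. This graph has 10 edges (3 extra). Not a tree.
Number of triangles = 1.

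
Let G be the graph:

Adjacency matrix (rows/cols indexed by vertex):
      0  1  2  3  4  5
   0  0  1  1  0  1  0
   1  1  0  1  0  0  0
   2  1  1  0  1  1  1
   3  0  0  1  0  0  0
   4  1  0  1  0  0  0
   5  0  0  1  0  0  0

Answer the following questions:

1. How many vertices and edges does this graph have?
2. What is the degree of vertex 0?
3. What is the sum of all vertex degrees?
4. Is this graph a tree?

Count: 6 vertices, 7 edges.
Vertex 0 has neighbors [1, 2, 4], degree = 3.
Handshaking lemma: 2 * 7 = 14.
A tree on 6 vertices has 5 edges. This graph has 7 edges (2 extra). Not a tree.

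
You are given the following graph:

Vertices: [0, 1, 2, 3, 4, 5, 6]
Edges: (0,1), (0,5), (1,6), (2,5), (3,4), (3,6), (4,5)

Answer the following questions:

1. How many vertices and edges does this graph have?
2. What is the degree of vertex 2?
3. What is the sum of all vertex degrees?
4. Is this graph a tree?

Count: 7 vertices, 7 edges.
Vertex 2 has neighbors [5], degree = 1.
Handshaking lemma: 2 * 7 = 14.
A tree on 7 vertices has 6 edges. This graph has 7 edges (1 extra). Not a tree.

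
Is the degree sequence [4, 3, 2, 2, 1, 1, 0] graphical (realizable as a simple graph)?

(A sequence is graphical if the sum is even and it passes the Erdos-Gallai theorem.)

Sum of degrees = 13. Sum is odd, so the sequence is NOT graphical.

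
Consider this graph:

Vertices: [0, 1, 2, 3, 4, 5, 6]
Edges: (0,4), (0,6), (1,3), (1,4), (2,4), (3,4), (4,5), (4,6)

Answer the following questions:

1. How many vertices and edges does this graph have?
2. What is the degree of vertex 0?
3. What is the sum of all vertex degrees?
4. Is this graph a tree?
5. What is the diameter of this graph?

Count: 7 vertices, 8 edges.
Vertex 0 has neighbors [4, 6], degree = 2.
Handshaking lemma: 2 * 8 = 16.
A tree on 7 vertices has 6 edges. This graph has 8 edges (2 extra). Not a tree.
Diameter (longest shortest path) = 2.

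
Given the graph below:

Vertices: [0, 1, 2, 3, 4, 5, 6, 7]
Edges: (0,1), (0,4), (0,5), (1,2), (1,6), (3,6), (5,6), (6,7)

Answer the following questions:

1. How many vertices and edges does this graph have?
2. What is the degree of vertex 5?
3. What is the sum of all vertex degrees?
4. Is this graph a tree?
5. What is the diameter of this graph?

Count: 8 vertices, 8 edges.
Vertex 5 has neighbors [0, 6], degree = 2.
Handshaking lemma: 2 * 8 = 16.
A tree on 8 vertices has 7 edges. This graph has 8 edges (1 extra). Not a tree.
Diameter (longest shortest path) = 4.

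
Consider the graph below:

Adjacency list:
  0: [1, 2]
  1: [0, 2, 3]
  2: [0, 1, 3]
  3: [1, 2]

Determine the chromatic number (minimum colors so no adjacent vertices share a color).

The graph has a maximum clique of size 3 (lower bound on chromatic number).
A valid 3-coloring: {0: 2, 1: 0, 2: 1, 3: 2}.
Chromatic number = 3.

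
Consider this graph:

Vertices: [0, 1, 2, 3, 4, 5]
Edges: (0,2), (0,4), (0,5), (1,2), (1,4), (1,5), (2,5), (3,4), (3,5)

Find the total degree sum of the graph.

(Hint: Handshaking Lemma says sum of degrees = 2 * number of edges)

Count edges: 9 edges.
By Handshaking Lemma: sum of degrees = 2 * 9 = 18.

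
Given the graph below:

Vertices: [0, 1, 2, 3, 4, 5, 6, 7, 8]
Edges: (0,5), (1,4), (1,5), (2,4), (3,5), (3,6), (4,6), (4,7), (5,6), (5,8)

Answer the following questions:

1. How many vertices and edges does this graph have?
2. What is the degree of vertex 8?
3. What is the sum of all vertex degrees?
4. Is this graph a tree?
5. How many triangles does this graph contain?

Count: 9 vertices, 10 edges.
Vertex 8 has neighbors [5], degree = 1.
Handshaking lemma: 2 * 10 = 20.
A tree on 9 vertices has 8 edges. This graph has 10 edges (2 extra). Not a tree.
Number of triangles = 1.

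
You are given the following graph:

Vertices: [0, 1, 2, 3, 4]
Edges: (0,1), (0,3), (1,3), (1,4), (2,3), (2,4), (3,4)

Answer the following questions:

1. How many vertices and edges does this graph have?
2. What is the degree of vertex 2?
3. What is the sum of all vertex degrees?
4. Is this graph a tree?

Count: 5 vertices, 7 edges.
Vertex 2 has neighbors [3, 4], degree = 2.
Handshaking lemma: 2 * 7 = 14.
A tree on 5 vertices has 4 edges. This graph has 7 edges (3 extra). Not a tree.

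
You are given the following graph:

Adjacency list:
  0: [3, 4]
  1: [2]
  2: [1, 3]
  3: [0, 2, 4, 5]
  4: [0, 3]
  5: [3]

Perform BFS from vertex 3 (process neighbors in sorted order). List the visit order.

BFS from vertex 3 (neighbors processed in ascending order):
Visit order: 3, 0, 2, 4, 5, 1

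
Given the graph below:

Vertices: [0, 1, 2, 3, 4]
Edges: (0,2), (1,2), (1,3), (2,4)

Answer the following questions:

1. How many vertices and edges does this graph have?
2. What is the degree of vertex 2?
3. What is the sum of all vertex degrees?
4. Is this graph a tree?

Count: 5 vertices, 4 edges.
Vertex 2 has neighbors [0, 1, 4], degree = 3.
Handshaking lemma: 2 * 4 = 8.
A graph is a tree iff it is connected and has exactly n-1 edges. This graph is connected (all 5 vertices in one component) and has 5-1 = 4 edges. It is a tree.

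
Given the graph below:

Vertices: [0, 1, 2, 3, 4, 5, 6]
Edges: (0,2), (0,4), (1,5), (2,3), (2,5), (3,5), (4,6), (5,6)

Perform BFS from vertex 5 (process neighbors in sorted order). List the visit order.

BFS from vertex 5 (neighbors processed in ascending order):
Visit order: 5, 1, 2, 3, 6, 0, 4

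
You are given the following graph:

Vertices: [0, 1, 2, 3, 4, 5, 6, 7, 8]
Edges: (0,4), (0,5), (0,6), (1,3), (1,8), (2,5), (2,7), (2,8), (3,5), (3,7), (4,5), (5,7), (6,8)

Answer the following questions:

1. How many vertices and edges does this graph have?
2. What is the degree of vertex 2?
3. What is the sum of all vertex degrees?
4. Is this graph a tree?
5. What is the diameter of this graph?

Count: 9 vertices, 13 edges.
Vertex 2 has neighbors [5, 7, 8], degree = 3.
Handshaking lemma: 2 * 13 = 26.
A tree on 9 vertices has 8 edges. This graph has 13 edges (5 extra). Not a tree.
Diameter (longest shortest path) = 3.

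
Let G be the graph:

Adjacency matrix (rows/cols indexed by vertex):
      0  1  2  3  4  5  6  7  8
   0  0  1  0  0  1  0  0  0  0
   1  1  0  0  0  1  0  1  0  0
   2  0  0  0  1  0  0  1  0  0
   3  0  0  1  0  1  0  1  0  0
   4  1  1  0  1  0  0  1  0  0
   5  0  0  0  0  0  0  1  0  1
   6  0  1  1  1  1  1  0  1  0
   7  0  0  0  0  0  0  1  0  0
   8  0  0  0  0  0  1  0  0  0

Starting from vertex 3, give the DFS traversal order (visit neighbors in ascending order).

DFS from vertex 3 (neighbors processed in ascending order):
Visit order: 3, 2, 6, 1, 0, 4, 5, 8, 7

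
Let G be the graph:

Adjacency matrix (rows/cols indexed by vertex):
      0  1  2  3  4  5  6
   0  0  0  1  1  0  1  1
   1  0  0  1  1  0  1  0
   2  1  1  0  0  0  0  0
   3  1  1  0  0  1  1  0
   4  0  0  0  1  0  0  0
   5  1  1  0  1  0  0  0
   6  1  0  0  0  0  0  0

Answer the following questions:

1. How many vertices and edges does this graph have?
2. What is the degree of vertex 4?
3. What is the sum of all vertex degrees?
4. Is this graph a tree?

Count: 7 vertices, 9 edges.
Vertex 4 has neighbors [3], degree = 1.
Handshaking lemma: 2 * 9 = 18.
A tree on 7 vertices has 6 edges. This graph has 9 edges (3 extra). Not a tree.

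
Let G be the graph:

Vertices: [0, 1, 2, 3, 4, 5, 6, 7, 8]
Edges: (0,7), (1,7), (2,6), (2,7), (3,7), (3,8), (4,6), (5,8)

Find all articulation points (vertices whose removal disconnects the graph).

An articulation point is a vertex whose removal disconnects the graph.
Articulation points: [2, 3, 6, 7, 8]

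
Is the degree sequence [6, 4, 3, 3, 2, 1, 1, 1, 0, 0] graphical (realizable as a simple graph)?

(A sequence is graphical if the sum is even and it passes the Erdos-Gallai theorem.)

Sum of degrees = 21. Sum is odd, so the sequence is NOT graphical.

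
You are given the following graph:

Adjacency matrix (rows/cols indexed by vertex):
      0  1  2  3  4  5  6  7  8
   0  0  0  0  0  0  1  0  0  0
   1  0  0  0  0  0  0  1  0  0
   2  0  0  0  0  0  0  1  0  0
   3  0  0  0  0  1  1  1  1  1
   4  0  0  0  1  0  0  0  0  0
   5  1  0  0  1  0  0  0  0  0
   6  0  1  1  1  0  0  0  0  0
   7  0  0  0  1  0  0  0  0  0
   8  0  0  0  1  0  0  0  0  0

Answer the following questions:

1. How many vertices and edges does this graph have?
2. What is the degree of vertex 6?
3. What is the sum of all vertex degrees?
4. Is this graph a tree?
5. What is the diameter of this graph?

Count: 9 vertices, 8 edges.
Vertex 6 has neighbors [1, 2, 3], degree = 3.
Handshaking lemma: 2 * 8 = 16.
A graph is a tree iff it is connected and has exactly n-1 edges. This graph is connected (all 9 vertices in one component) and has 9-1 = 8 edges. It is a tree.
Diameter (longest shortest path) = 4.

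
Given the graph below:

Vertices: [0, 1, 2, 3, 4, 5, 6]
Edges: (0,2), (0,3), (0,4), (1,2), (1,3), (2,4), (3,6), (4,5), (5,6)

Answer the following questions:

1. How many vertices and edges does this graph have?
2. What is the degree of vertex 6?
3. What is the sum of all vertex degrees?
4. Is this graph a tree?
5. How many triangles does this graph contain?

Count: 7 vertices, 9 edges.
Vertex 6 has neighbors [3, 5], degree = 2.
Handshaking lemma: 2 * 9 = 18.
A tree on 7 vertices has 6 edges. This graph has 9 edges (3 extra). Not a tree.
Number of triangles = 1.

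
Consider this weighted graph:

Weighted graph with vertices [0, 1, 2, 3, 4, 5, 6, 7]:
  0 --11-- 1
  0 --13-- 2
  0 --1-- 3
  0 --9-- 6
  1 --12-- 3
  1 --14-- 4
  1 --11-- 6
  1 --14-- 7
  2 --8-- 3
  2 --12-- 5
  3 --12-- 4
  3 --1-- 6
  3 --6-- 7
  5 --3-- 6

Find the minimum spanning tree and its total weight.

Applying Kruskal's algorithm (sort edges by weight, add if no cycle):
  Add (0,3) w=1
  Add (3,6) w=1
  Add (5,6) w=3
  Add (3,7) w=6
  Add (2,3) w=8
  Skip (0,6) w=9 (creates cycle)
  Add (0,1) w=11
  Skip (1,6) w=11 (creates cycle)
  Skip (1,3) w=12 (creates cycle)
  Skip (2,5) w=12 (creates cycle)
  Add (3,4) w=12
  Skip (0,2) w=13 (creates cycle)
  Skip (1,4) w=14 (creates cycle)
  Skip (1,7) w=14 (creates cycle)
MST weight = 42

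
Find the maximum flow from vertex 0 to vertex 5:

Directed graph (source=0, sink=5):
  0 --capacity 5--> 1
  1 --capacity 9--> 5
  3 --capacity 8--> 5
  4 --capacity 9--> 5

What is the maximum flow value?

Computing max flow:
  Flow on (0->1): 5/5
  Flow on (1->5): 5/9
Maximum flow = 5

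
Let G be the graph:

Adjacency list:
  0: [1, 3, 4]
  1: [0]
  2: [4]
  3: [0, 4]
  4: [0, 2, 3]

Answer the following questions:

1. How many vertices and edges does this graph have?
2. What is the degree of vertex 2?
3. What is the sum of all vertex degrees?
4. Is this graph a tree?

Count: 5 vertices, 5 edges.
Vertex 2 has neighbors [4], degree = 1.
Handshaking lemma: 2 * 5 = 10.
A tree on 5 vertices has 4 edges. This graph has 5 edges (1 extra). Not a tree.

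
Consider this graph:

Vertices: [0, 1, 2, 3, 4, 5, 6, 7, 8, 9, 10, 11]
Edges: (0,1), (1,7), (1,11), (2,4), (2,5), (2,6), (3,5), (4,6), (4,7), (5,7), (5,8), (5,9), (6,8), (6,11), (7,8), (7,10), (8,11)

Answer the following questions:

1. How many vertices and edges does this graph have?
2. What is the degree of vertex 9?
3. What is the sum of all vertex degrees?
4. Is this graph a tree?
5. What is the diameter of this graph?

Count: 12 vertices, 17 edges.
Vertex 9 has neighbors [5], degree = 1.
Handshaking lemma: 2 * 17 = 34.
A tree on 12 vertices has 11 edges. This graph has 17 edges (6 extra). Not a tree.
Diameter (longest shortest path) = 4.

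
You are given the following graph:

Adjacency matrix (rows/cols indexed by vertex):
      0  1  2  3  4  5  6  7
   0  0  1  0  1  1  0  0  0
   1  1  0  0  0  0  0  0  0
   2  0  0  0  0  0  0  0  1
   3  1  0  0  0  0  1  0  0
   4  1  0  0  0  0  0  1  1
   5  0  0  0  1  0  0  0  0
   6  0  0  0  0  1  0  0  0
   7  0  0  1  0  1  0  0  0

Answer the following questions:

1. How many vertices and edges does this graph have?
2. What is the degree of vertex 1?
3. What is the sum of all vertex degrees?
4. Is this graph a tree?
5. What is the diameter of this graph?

Count: 8 vertices, 7 edges.
Vertex 1 has neighbors [0], degree = 1.
Handshaking lemma: 2 * 7 = 14.
A graph is a tree iff it is connected and has exactly n-1 edges. This graph is connected (all 8 vertices in one component) and has 8-1 = 7 edges. It is a tree.
Diameter (longest shortest path) = 5.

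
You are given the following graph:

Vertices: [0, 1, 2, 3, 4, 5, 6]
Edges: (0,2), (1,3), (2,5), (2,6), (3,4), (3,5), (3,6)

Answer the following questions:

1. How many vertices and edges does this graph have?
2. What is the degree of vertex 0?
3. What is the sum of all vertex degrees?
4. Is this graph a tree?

Count: 7 vertices, 7 edges.
Vertex 0 has neighbors [2], degree = 1.
Handshaking lemma: 2 * 7 = 14.
A tree on 7 vertices has 6 edges. This graph has 7 edges (1 extra). Not a tree.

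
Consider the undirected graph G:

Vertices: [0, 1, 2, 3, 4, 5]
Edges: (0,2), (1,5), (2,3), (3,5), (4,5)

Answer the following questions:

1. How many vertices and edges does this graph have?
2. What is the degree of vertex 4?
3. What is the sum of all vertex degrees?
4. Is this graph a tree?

Count: 6 vertices, 5 edges.
Vertex 4 has neighbors [5], degree = 1.
Handshaking lemma: 2 * 5 = 10.
A graph is a tree iff it is connected and has exactly n-1 edges. This graph is connected (all 6 vertices in one component) and has 6-1 = 5 edges. It is a tree.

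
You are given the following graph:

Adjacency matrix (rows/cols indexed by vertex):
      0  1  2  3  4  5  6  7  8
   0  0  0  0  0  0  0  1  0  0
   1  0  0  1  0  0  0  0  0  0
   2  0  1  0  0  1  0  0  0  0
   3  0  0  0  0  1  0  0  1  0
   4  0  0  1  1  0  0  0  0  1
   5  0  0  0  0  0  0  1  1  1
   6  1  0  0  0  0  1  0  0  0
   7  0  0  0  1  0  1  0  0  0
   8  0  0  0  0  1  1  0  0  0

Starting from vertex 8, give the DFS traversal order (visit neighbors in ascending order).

DFS from vertex 8 (neighbors processed in ascending order):
Visit order: 8, 4, 2, 1, 3, 7, 5, 6, 0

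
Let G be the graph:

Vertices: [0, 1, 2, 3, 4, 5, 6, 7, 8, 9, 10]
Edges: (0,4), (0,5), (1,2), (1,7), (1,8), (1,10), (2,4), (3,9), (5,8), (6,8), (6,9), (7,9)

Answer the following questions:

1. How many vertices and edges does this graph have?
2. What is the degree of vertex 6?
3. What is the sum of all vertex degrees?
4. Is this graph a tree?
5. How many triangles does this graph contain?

Count: 11 vertices, 12 edges.
Vertex 6 has neighbors [8, 9], degree = 2.
Handshaking lemma: 2 * 12 = 24.
A tree on 11 vertices has 10 edges. This graph has 12 edges (2 extra). Not a tree.
Number of triangles = 0.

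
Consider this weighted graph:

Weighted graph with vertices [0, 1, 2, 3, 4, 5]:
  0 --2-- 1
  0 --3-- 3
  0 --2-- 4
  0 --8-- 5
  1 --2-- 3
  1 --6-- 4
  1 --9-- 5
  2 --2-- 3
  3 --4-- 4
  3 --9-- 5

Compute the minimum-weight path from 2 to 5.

Using Dijkstra's algorithm from vertex 2:
Shortest path: 2 -> 3 -> 5
Total weight: 2 + 9 = 11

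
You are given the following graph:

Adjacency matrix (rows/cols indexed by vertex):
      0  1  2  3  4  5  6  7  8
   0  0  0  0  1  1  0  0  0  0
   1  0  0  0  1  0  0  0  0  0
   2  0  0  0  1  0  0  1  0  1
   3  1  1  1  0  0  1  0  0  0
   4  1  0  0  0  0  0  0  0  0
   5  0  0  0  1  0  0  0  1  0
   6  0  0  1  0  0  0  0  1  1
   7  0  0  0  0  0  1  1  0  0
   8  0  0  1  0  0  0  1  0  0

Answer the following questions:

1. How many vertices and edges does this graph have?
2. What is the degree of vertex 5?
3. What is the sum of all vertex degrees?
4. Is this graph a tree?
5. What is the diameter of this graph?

Count: 9 vertices, 10 edges.
Vertex 5 has neighbors [3, 7], degree = 2.
Handshaking lemma: 2 * 10 = 20.
A tree on 9 vertices has 8 edges. This graph has 10 edges (2 extra). Not a tree.
Diameter (longest shortest path) = 4.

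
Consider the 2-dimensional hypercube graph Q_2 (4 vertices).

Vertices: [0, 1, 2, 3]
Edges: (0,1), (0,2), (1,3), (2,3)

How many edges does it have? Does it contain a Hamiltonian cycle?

Q_2 has 4 * 2 / 2 = 4 edges.
Q_2 (d >= 2) always has a Hamiltonian cycle: a 2-bit cyclic Gray code visits every vertex exactly once and returns to the start.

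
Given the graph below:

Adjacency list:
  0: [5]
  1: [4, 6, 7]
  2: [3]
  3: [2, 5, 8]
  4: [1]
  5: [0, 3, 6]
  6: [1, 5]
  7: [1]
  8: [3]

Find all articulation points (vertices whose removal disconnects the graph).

An articulation point is a vertex whose removal disconnects the graph.
Articulation points: [1, 3, 5, 6]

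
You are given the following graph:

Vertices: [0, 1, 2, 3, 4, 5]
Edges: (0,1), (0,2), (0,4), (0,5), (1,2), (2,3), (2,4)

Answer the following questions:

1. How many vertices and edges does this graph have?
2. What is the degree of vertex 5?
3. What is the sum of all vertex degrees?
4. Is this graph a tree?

Count: 6 vertices, 7 edges.
Vertex 5 has neighbors [0], degree = 1.
Handshaking lemma: 2 * 7 = 14.
A tree on 6 vertices has 5 edges. This graph has 7 edges (2 extra). Not a tree.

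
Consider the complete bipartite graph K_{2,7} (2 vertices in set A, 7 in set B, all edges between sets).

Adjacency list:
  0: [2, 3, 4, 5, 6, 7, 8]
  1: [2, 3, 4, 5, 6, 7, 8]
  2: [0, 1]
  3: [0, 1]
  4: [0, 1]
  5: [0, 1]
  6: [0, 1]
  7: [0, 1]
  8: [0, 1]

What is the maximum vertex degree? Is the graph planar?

Set-A vertices have degree 7; set-B vertices have degree 2. Maximum degree = max(2,7) = 7.
min(2,7) <= 2, so K_{2,7} avoids a K_{3,3} subdivision and is planar.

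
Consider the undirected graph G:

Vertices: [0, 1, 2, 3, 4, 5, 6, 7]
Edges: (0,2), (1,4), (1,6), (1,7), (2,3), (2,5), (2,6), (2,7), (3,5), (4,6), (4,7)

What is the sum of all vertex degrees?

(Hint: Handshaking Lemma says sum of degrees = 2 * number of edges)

Count edges: 11 edges.
By Handshaking Lemma: sum of degrees = 2 * 11 = 22.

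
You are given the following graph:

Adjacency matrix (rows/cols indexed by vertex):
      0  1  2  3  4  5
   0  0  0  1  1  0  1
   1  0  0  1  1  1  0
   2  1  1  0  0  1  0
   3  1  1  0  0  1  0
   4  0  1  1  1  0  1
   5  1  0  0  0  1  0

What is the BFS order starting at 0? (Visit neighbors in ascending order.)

BFS from vertex 0 (neighbors processed in ascending order):
Visit order: 0, 2, 3, 5, 1, 4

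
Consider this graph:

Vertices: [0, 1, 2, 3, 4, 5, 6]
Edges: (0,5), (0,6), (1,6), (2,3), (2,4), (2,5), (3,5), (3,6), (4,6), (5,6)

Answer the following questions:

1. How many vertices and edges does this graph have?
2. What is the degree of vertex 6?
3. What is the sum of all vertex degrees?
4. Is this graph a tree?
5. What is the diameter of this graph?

Count: 7 vertices, 10 edges.
Vertex 6 has neighbors [0, 1, 3, 4, 5], degree = 5.
Handshaking lemma: 2 * 10 = 20.
A tree on 7 vertices has 6 edges. This graph has 10 edges (4 extra). Not a tree.
Diameter (longest shortest path) = 3.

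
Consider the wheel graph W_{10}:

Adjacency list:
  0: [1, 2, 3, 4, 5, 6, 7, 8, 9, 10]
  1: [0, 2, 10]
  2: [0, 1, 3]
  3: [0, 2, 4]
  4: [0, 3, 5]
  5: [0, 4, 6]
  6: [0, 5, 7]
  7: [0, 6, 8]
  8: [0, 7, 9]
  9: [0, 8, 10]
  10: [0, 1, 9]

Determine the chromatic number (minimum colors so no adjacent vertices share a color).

W_{10} = C_{10} plus a hub adjacent to every cycle vertex.
The outer cycle needs 2 colors (even cycle); the hub is adjacent to all of them so needs a fresh color.
Chromatic number = 2 + 1 = 3.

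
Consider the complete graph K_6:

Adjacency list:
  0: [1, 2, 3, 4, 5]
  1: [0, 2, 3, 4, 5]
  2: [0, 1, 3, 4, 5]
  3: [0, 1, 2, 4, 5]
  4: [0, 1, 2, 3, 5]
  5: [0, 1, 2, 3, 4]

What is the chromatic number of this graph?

In K_6, every vertex is adjacent to every other vertex.
Each vertex needs a unique color.
Chromatic number = 6.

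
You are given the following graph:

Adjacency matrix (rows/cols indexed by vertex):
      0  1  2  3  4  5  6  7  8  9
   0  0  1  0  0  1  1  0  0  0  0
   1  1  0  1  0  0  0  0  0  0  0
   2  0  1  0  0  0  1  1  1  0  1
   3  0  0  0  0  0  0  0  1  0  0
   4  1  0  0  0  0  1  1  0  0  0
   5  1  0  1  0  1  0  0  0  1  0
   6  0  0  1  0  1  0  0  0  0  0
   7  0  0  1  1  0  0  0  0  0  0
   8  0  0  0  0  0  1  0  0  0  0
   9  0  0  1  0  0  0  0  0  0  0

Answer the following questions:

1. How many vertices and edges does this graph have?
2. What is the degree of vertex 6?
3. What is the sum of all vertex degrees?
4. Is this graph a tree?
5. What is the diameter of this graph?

Count: 10 vertices, 12 edges.
Vertex 6 has neighbors [2, 4], degree = 2.
Handshaking lemma: 2 * 12 = 24.
A tree on 10 vertices has 9 edges. This graph has 12 edges (3 extra). Not a tree.
Diameter (longest shortest path) = 4.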